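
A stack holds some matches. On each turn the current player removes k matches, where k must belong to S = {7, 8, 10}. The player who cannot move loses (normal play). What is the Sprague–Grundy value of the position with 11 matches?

1

n :  0  1  2  3  4  5  6  7  8  9 10 11
G :  0  0  0  0  0  0  0  1  1  1  1  1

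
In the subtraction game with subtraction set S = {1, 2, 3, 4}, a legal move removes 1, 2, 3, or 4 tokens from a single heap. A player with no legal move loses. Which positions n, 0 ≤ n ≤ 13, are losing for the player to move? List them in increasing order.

n :  0  1  2  3  4  5  6  7  8  9 10 11 12 13
G :  0  1  2  3  4  0  1  2  3  4  0  1  2  3
P-positions are exactly the n with G(n) = 0.

0, 5, 10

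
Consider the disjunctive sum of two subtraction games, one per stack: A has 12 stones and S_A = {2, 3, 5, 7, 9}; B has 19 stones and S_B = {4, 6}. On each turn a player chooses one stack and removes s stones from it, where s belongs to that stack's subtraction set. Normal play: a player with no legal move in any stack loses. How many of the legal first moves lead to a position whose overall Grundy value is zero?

Stack A, S = {2, 3, 5, 7, 9}:
G(0) = 0
G(1) = mex{} = 0
G(2) = mex{0} = 1
G(3) = mex{0,0} = 1
G(4) = mex{1,0} = 2
G(5) = mex{1,1,0} = 2
G(6) = mex{2,1,0} = 3
G(7) = mex{2,2,1,0} = 3
G(8) = mex{3,2,1,0} = 4
G(9) = mex{3,3,2,1,0} = 4
G(10) = mex{4,3,2,1,0} = 5
G(11) = mex{4,4,3,2,1} = 0
G(12) = mex{5,4,3,2,1} = 0
G_A(12) = 0.
Stack B, S = {4, 6}:
n :  0  1  2  3  4  5  6  7  8  9 10 11 12 13 14 15 16 17 18 19
G :  0  0  0  0  1  1  1  1  2  2  0  0  0  0  1  1  1  1  2  2
G_B(19) = 2.
Combined Grundy value = 0 ⊕ 2 = 2.
A winning move leaves total XOR = 0, i.e. changes one component's Grundy value g to g ⊕ X where X is the current total.
Stack A: need g' = 0⊕2 = 2. Options: 12−2→G=5, 12−3→G=4, 12−5→G=3, 12−7→G=2, 12−9→G=1. Hits: 1.
Stack B: need g' = 2⊕2 = 0. Options: 19−4→G=1, 19−6→G=0. Hits: 1.

2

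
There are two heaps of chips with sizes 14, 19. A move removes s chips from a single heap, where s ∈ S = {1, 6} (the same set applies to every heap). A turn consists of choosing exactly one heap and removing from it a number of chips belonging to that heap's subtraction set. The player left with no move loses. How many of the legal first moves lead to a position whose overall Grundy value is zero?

All heaps use S = {1, 6}:
G(0) = 0
G(1) = mex{0} = 1
G(2) = mex{1} = 0
G(3) = mex{0} = 1
G(4) = mex{1} = 0
G(5) = mex{0} = 1
G(6) = mex{1,0} = 2
G(7) = mex{2,1} = 0
G(8) = mex{0,0} = 1
G(9) = mex{1,1} = 0
G(10) = mex{0,0} = 1
G(11) = mex{1,1} = 0
G(12) = mex{0,2} = 1
G(13) = mex{1,0} = 2
G(14) = mex{2,1} = 0
G(15) = mex{0,0} = 1
G(16) = mex{1,1} = 0
G(17) = mex{0,0} = 1
G(18) = mex{1,1} = 0
G(19) = mex{0,2} = 1
Heap A: G(14) = 0.
Heap B: G(19) = 1.
Combined Grundy value = 0 ⊕ 1 = 1.
A winning move leaves total XOR = 0, i.e. changes one component's Grundy value g to g ⊕ X where X is the current total.
Heap A: need g' = 0⊕1 = 1. Options: 14−1→G=2, 14−6→G=1. Hits: 1.
Heap B: need g' = 1⊕1 = 0. Options: 19−1→G=0, 19−6→G=2. Hits: 1.

2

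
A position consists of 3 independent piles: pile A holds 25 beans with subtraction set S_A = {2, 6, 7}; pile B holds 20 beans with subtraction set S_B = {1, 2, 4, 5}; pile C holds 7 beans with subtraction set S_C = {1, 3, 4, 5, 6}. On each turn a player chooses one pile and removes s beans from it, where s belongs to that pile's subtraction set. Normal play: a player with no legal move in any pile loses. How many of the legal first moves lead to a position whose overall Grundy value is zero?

4

Pile A, S = {2, 6, 7}:
n :  0  1  2  3  4  5  6  7  8  9 10 11 12 13 14 15 16 17 18 19 20 21 22 23 24 25
G :  0  0  1  1  0  0  1  1  2  0  3  1  2  0  0  1  1  0  0  1  1  2  0  3  1  2
G_A(25) = 2.
Pile B, S = {1, 2, 4, 5}:
n :  0  1  2  3  4  5  6  7  8  9 10 11 12 13 14 15 16 17 18 19 20
G :  0  1  2  0  1  2  0  1  2  0  1  2  0  1  2  0  1  2  0  1  2
G_B(20) = 2.
Pile C, S = {1, 3, 4, 5, 6}:
G(0) = 0
G(1) = mex{0} = 1
G(2) = mex{1} = 0
G(3) = mex{0,0} = 1
G(4) = mex{1,1,0} = 2
G(5) = mex{2,0,1,0} = 3
G(6) = mex{3,1,0,1,0} = 2
G(7) = mex{2,2,1,0,1} = 3
G_C(7) = 3.
Combined Grundy value = 2 ⊕ 2 ⊕ 3 = 3.
A winning move leaves total XOR = 0, i.e. changes one component's Grundy value g to g ⊕ X where X is the current total.
Pile A: need g' = 2⊕3 = 1. Options: 25−2→G=3, 25−6→G=1, 25−7→G=0. Hits: 1.
Pile B: need g' = 2⊕3 = 1. Options: 20−1→G=1, 20−2→G=0, 20−4→G=1, 20−5→G=0. Hits: 2.
Pile C: need g' = 3⊕3 = 0. Options: 7−1→G=2, 7−3→G=2, 7−4→G=1, 7−5→G=0, 7−6→G=1. Hits: 1.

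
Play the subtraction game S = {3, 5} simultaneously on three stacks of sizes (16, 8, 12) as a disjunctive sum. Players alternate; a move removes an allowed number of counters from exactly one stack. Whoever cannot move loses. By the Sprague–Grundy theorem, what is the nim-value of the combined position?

1

All stacks use S = {3, 5}:
G(0) = 0
G(1) = mex{} = 0
G(2) = mex{} = 0
G(3) = mex{0} = 1
G(4) = mex{0} = 1
G(5) = mex{0,0} = 1
G(6) = mex{1,0} = 2
G(7) = mex{1,0} = 2
G(8) = mex{1,1} = 0
G(9) = mex{2,1} = 0
G(10) = mex{2,1} = 0
G(11) = mex{0,2} = 1
G(12) = mex{0,2} = 1
G(13) = mex{0,0} = 1
G(14) = mex{1,0} = 2
G(15) = mex{1,0} = 2
G(16) = mex{1,1} = 0
Stack A: G(16) = 0.
Stack B: G(8) = 0.
Stack C: G(12) = 1.
Combined Grundy value = 0 ⊕ 0 ⊕ 1 = 1.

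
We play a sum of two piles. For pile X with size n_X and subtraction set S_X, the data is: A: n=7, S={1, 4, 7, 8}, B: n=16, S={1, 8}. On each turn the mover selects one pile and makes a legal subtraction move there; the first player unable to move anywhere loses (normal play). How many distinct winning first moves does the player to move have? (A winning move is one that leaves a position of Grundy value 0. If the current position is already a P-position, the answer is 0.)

Pile A, S = {1, 4, 7, 8}:
G(0) = 0
G(1) = mex{0} = 1
G(2) = mex{1} = 0
G(3) = mex{0} = 1
G(4) = mex{1,0} = 2
G(5) = mex{2,1} = 0
G(6) = mex{0,0} = 1
G(7) = mex{1,1,0} = 2
G_A(7) = 2.
Pile B, S = {1, 8}:
G(0) = 0
G(1) = mex{0} = 1
G(2) = mex{1} = 0
G(3) = mex{0} = 1
G(4) = mex{1} = 0
G(5) = mex{0} = 1
G(6) = mex{1} = 0
G(7) = mex{0} = 1
G(8) = mex{1,0} = 2
G(9) = mex{2,1} = 0
G(10) = mex{0,0} = 1
G(11) = mex{1,1} = 0
G(12) = mex{0,0} = 1
G(13) = mex{1,1} = 0
G(14) = mex{0,0} = 1
G(15) = mex{1,1} = 0
G(16) = mex{0,2} = 1
G_B(16) = 1.
Combined Grundy value = 2 ⊕ 1 = 3.
A winning move leaves total XOR = 0, i.e. changes one component's Grundy value g to g ⊕ X where X is the current total.
Pile A: need g' = 2⊕3 = 1. Options: 7−1→G=1, 7−4→G=1, 7−7→G=0. Hits: 2.
Pile B: need g' = 1⊕3 = 2. Options: 16−1→G=0, 16−8→G=2. Hits: 1.

3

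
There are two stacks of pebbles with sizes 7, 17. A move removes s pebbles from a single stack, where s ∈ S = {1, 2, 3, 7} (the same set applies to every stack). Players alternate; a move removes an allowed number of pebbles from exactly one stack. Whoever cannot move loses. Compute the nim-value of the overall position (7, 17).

All stacks use S = {1, 2, 3, 7}:
n :  0  1  2  3  4  5  6  7  8  9 10 11 12 13 14 15 16 17
G :  0  1  2  3  0  1  2  3  0  1  2  3  0  1  2  3  0  1
Stack A: G(7) = 3.
Stack B: G(17) = 1.
Combined Grundy value = 3 ⊕ 1 = 2.

2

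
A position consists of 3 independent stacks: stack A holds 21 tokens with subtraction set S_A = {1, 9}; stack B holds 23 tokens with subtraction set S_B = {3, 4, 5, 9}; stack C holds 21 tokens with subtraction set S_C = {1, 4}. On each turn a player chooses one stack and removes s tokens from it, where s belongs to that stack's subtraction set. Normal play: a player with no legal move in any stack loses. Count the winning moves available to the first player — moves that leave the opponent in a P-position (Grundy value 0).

Stack A, S = {1, 9}:
n :  0  1  2  3  4  5  6  7  8  9 10 11 12 13 14 15 16 17 18 19 20 21
G :  0  1  0  1  0  1  0  1  0  1  0  1  0  1  0  1  0  1  0  1  0  1
G_A(21) = 1.
Stack B, S = {3, 4, 5, 9}:
G(0) = 0
G(1) = mex{} = 0
G(2) = mex{} = 0
G(3) = mex{0} = 1
G(4) = mex{0,0} = 1
G(5) = mex{0,0,0} = 1
G(6) = mex{1,0,0} = 2
G(7) = mex{1,1,0} = 2
G(8) = mex{1,1,1} = 0
G(9) = mex{2,1,1,0} = 3
G(10) = mex{2,2,1,0} = 3
G(11) = mex{0,2,2,0} = 1
G(12) = mex{3,0,2,1} = 4
G(13) = mex{3,3,0,1} = 2
G(14) = mex{1,3,3,1} = 0
G(15) = mex{4,1,3,2} = 0
G(16) = mex{2,4,1,2} = 0
G(17) = mex{0,2,4,0} = 1
G(18) = mex{0,0,2,3} = 1
G(19) = mex{0,0,0,3} = 1
G(20) = mex{1,0,0,1} = 2
G(21) = mex{1,1,0,4} = 2
G(22) = mex{1,1,1,2} = 0
G(23) = mex{2,1,1,0} = 3
G_B(23) = 3.
Stack C, S = {1, 4}:
G(0) = 0
G(1) = mex{0} = 1
G(2) = mex{1} = 0
G(3) = mex{0} = 1
G(4) = mex{1,0} = 2
G(5) = mex{2,1} = 0
G(6) = mex{0,0} = 1
G(7) = mex{1,1} = 0
G(8) = mex{0,2} = 1
G(9) = mex{1,0} = 2
G(10) = mex{2,1} = 0
G(11) = mex{0,0} = 1
G(12) = mex{1,1} = 0
G(13) = mex{0,2} = 1
G(14) = mex{1,0} = 2
G(15) = mex{2,1} = 0
G(16) = mex{0,0} = 1
G(17) = mex{1,1} = 0
G(18) = mex{0,2} = 1
G(19) = mex{1,0} = 2
G(20) = mex{2,1} = 0
G(21) = mex{0,0} = 1
G_C(21) = 1.
Combined Grundy value = 1 ⊕ 3 ⊕ 1 = 3.
A winning move leaves total XOR = 0, i.e. changes one component's Grundy value g to g ⊕ X where X is the current total.
Stack A: need g' = 1⊕3 = 2. Options: 21−1→G=0, 21−9→G=0. Hits: 0.
Stack B: need g' = 3⊕3 = 0. Options: 23−3→G=2, 23−4→G=1, 23−5→G=1, 23−9→G=0. Hits: 1.
Stack C: need g' = 1⊕3 = 2. Options: 21−1→G=0, 21−4→G=0. Hits: 0.

1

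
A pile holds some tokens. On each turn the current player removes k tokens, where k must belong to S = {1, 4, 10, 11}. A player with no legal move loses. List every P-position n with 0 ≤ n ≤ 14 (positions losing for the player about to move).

0, 2, 5, 7, 14

G(0) = 0
G(1) = mex{0} = 1
G(2) = mex{1} = 0
G(3) = mex{0} = 1
G(4) = mex{1,0} = 2
G(5) = mex{2,1} = 0
G(6) = mex{0,0} = 1
G(7) = mex{1,1} = 0
G(8) = mex{0,2} = 1
G(9) = mex{1,0} = 2
G(10) = mex{2,1,0} = 3
G(11) = mex{3,0,1,0} = 2
G(12) = mex{2,1,0,1} = 3
G(13) = mex{3,2,1,0} = 4
G(14) = mex{4,3,2,1} = 0
P-positions are exactly the n with G(n) = 0.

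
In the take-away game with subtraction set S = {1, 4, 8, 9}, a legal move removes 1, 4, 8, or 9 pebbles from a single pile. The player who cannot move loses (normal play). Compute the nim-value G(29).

0

n :  0  1  2  3  4  5  6  7  8  9 10 11 12 13 14 15 16 17 18 19 20 21 22 23 24 25 26 27 28 29
G :  0  1  0  1  2  0  1  0  1  2  3  2  0  1  2  3  2  0  1  0  1  2  0  1  0  1  2  3  2  0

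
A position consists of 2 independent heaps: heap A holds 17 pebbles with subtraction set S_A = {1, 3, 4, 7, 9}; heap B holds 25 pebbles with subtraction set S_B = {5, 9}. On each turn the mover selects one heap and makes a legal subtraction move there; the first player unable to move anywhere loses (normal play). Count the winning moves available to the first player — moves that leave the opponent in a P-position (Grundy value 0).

Heap A, S = {1, 3, 4, 7, 9}:
G(0) = 0
G(1) = mex{0} = 1
G(2) = mex{1} = 0
G(3) = mex{0,0} = 1
G(4) = mex{1,1,0} = 2
G(5) = mex{2,0,1} = 3
G(6) = mex{3,1,0} = 2
G(7) = mex{2,2,1,0} = 3
G(8) = mex{3,3,2,1} = 0
G(9) = mex{0,2,3,0,0} = 1
G(10) = mex{1,3,2,1,1} = 0
G(11) = mex{0,0,3,2,0} = 1
G(12) = mex{1,1,0,3,1} = 2
G(13) = mex{2,0,1,2,2} = 3
G(14) = mex{3,1,0,3,3} = 2
G(15) = mex{2,2,1,0,2} = 3
G(16) = mex{3,3,2,1,3} = 0
G(17) = mex{0,2,3,0,0} = 1
G_A(17) = 1.
Heap B, S = {5, 9}:
n :  0  1  2  3  4  5  6  7  8  9 10 11 12 13 14 15 16 17 18 19 20 21 22 23 24 25
G :  0  0  0  0  0  1  1  1  1  1  2  2  2  2  0  0  0  0  0  1  1  1  1  1  2  2
G_B(25) = 2.
Combined Grundy value = 1 ⊕ 2 = 3.
A winning move leaves total XOR = 0, i.e. changes one component's Grundy value g to g ⊕ X where X is the current total.
Heap A: need g' = 1⊕3 = 2. Options: 17−1→G=0, 17−3→G=2, 17−4→G=3, 17−7→G=0, 17−9→G=0. Hits: 1.
Heap B: need g' = 2⊕3 = 1. Options: 25−5→G=1, 25−9→G=0. Hits: 1.

2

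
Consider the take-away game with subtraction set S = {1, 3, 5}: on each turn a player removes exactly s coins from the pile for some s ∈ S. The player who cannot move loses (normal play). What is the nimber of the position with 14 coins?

G(0) = 0
G(1) = mex{0} = 1
G(2) = mex{1} = 0
G(3) = mex{0,0} = 1
G(4) = mex{1,1} = 0
G(5) = mex{0,0,0} = 1
G(6) = mex{1,1,1} = 0
G(7) = mex{0,0,0} = 1
G(8) = mex{1,1,1} = 0
G(9) = mex{0,0,0} = 1
G(10) = mex{1,1,1} = 0
G(11) = mex{0,0,0} = 1
G(12) = mex{1,1,1} = 0
G(13) = mex{0,0,0} = 1
G(14) = mex{1,1,1} = 0

0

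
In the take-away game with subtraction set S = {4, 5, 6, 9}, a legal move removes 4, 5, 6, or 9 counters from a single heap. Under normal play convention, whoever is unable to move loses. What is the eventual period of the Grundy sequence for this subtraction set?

n :  0  1  2  3  4  5  6  7  8  9 10 11 12 13 14 15 16 17 18 19 20 21 22 23 24 25 26 27
G :  0  0  0  0  1  1  1  1  2  2  2  2  3  0  0  0  0  1  1  1  1  2  2  2  2  3  0  0
G(n+13) = G(n) holds for n = 0,…,8 (a full window of length max(S) = 9), so the sequence is purely periodic with period 13.

13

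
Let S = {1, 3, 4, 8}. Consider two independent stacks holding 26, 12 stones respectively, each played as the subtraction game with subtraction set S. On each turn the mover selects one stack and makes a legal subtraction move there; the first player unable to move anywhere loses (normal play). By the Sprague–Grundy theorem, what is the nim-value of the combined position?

All stacks use S = {1, 3, 4, 8}:
n :  0  1  2  3  4  5  6  7  8  9 10 11 12 13 14 15 16 17 18 19 20 21 22 23 24 25 26
G :  0  1  0  1  2  3  2  0  1  0  1  2  3  2  0  1  0  1  2  3  2  0  1  0  1  2  3
Stack A: G(26) = 3.
Stack B: G(12) = 3.
Combined Grundy value = 3 ⊕ 3 = 0.

0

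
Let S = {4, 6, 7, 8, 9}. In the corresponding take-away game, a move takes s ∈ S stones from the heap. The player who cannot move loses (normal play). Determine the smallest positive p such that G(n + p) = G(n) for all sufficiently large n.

n :  0  1  2  3  4  5  6  7  8  9 10 11 12 13 14 15 16 17 18 19 20 21 22 23 24 25 26 27
G :  0  0  0  0  1  1  1  1  2  2  2  2  3  0  0  0  0  1  1  1  1  2  2  2  2  3  0  0
G(n+13) = G(n) holds for n = 0,…,8 (a full window of length max(S) = 9), so the sequence is purely periodic with period 13.

13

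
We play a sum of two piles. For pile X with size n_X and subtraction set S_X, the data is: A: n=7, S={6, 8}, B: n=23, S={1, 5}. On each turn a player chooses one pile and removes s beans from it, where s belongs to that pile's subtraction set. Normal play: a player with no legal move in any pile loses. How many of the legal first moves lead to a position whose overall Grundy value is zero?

0

Pile A, S = {6, 8}:
G(0) = 0
G(1) = mex{} = 0
G(2) = mex{} = 0
G(3) = mex{} = 0
G(4) = mex{} = 0
G(5) = mex{} = 0
G(6) = mex{0} = 1
G(7) = mex{0} = 1
G_A(7) = 1.
Pile B, S = {1, 5}:
n :  0  1  2  3  4  5  6  7  8  9 10 11 12 13 14 15 16 17 18 19 20 21 22 23
G :  0  1  0  1  0  1  0  1  0  1  0  1  0  1  0  1  0  1  0  1  0  1  0  1
G_B(23) = 1.
Combined Grundy value = 1 ⊕ 1 = 0.
A winning move leaves total XOR = 0, i.e. changes one component's Grundy value g to g ⊕ X where X is the current total.
Pile A: target g' = 1⊕0 = 1, but every legal move changes the Grundy value (mex property), so 0 moves.
Pile B: target g' = 1⊕0 = 1, but every legal move changes the Grundy value (mex property), so 0 moves.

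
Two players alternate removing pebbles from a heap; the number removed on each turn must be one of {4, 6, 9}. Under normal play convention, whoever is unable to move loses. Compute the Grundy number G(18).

n :  0  1  2  3  4  5  6  7  8  9 10 11 12 13 14 15 16 17 18
G :  0  0  0  0  1  1  1  1  2  2  2  2  3  0  0  0  0  1  1

1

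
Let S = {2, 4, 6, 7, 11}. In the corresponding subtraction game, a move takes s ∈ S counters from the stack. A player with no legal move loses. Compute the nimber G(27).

0

G(0) = 0
G(1) = mex{} = 0
G(2) = mex{0} = 1
G(3) = mex{0} = 1
G(4) = mex{1,0} = 2
G(5) = mex{1,0} = 2
G(6) = mex{2,1,0} = 3
G(7) = mex{2,1,0,0} = 3
G(8) = mex{3,2,1,0} = 4
G(9) = mex{3,2,1,1} = 0
G(10) = mex{4,3,2,1} = 0
G(11) = mex{0,3,2,2,0} = 1
G(12) = mex{0,4,3,2,0} = 1
G(13) = mex{1,0,3,3,1} = 2
G(14) = mex{1,0,4,3,1} = 2
G(15) = mex{2,1,0,4,2} = 3
G(16) = mex{2,1,0,0,2} = 3
G(17) = mex{3,2,1,0,3} = 4
G(18) = mex{3,2,1,1,3} = 0
G(19) = mex{4,3,2,1,4} = 0
G(20) = mex{0,3,2,2,0} = 1
G(21) = mex{0,4,3,2,0} = 1
G(22) = mex{1,0,3,3,1} = 2
G(23) = mex{1,0,4,3,1} = 2
G(24) = mex{2,1,0,4,2} = 3
G(25) = mex{2,1,0,0,2} = 3
G(26) = mex{3,2,1,0,3} = 4
G(27) = mex{3,2,1,1,3} = 0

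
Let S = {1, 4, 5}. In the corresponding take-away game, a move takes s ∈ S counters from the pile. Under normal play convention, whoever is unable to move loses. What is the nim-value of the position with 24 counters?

n :  0  1  2  3  4  5  6  7  8  9 10 11 12 13 14 15 16 17 18 19 20 21 22 23 24
G :  0  1  0  1  2  3  2  3  0  1  0  1  2  3  2  3  0  1  0  1  2  3  2  3  0

0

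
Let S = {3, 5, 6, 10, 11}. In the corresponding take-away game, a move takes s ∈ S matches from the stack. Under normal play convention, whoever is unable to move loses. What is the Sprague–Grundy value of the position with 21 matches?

1

G(0) = 0
G(1) = mex{} = 0
G(2) = mex{} = 0
G(3) = mex{0} = 1
G(4) = mex{0} = 1
G(5) = mex{0,0} = 1
G(6) = mex{1,0,0} = 2
G(7) = mex{1,0,0} = 2
G(8) = mex{1,1,0} = 2
G(9) = mex{2,1,1} = 0
G(10) = mex{2,1,1,0} = 3
G(11) = mex{2,2,1,0,0} = 3
G(12) = mex{0,2,2,0,0} = 1
G(13) = mex{3,2,2,1,0} = 4
G(14) = mex{3,0,2,1,1} = 4
G(15) = mex{1,3,0,1,1} = 2
G(16) = mex{4,3,3,2,1} = 0
G(17) = mex{4,1,3,2,2} = 0
G(18) = mex{2,4,1,2,2} = 0
G(19) = mex{0,4,4,0,2} = 1
G(20) = mex{0,2,4,3,0} = 1
G(21) = mex{0,0,2,3,3} = 1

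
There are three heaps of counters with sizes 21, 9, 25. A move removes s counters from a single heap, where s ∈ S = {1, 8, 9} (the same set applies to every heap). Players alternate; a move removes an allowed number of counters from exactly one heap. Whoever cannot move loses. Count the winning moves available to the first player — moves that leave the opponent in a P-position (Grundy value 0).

All heaps use S = {1, 8, 9}:
G(0) = 0
G(1) = mex{0} = 1
G(2) = mex{1} = 0
G(3) = mex{0} = 1
G(4) = mex{1} = 0
G(5) = mex{0} = 1
G(6) = mex{1} = 0
G(7) = mex{0} = 1
G(8) = mex{1,0} = 2
G(9) = mex{2,1,0} = 3
G(10) = mex{3,0,1} = 2
G(11) = mex{2,1,0} = 3
G(12) = mex{3,0,1} = 2
G(13) = mex{2,1,0} = 3
G(14) = mex{3,0,1} = 2
G(15) = mex{2,1,0} = 3
G(16) = mex{3,2,1} = 0
G(17) = mex{0,3,2} = 1
G(18) = mex{1,2,3} = 0
G(19) = mex{0,3,2} = 1
G(20) = mex{1,2,3} = 0
G(21) = mex{0,3,2} = 1
G(22) = mex{1,2,3} = 0
G(23) = mex{0,3,2} = 1
G(24) = mex{1,0,3} = 2
G(25) = mex{2,1,0} = 3
Heap A: G(21) = 1.
Heap B: G(9) = 3.
Heap C: G(25) = 3.
Combined Grundy value = 1 ⊕ 3 ⊕ 3 = 1.
A winning move leaves total XOR = 0, i.e. changes one component's Grundy value g to g ⊕ X where X is the current total.
Heap A: need g' = 1⊕1 = 0. Options: 21−1→G=0, 21−8→G=3, 21−9→G=2. Hits: 1.
Heap B: need g' = 3⊕1 = 2. Options: 9−1→G=2, 9−8→G=1, 9−9→G=0. Hits: 1.
Heap C: need g' = 3⊕1 = 2. Options: 25−1→G=2, 25−8→G=1, 25−9→G=0. Hits: 1.

3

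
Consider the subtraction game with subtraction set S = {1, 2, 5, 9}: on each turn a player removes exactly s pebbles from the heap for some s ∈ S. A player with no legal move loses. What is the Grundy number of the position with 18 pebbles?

G(0) = 0
G(1) = mex{0} = 1
G(2) = mex{1,0} = 2
G(3) = mex{2,1} = 0
G(4) = mex{0,2} = 1
G(5) = mex{1,0,0} = 2
G(6) = mex{2,1,1} = 0
G(7) = mex{0,2,2} = 1
G(8) = mex{1,0,0} = 2
G(9) = mex{2,1,1,0} = 3
G(10) = mex{3,2,2,1} = 0
G(11) = mex{0,3,0,2} = 1
G(12) = mex{1,0,1,0} = 2
G(13) = mex{2,1,2,1} = 0
G(14) = mex{0,2,3,2} = 1
G(15) = mex{1,0,0,0} = 2
G(16) = mex{2,1,1,1} = 0
G(17) = mex{0,2,2,2} = 1
G(18) = mex{1,0,0,3} = 2

2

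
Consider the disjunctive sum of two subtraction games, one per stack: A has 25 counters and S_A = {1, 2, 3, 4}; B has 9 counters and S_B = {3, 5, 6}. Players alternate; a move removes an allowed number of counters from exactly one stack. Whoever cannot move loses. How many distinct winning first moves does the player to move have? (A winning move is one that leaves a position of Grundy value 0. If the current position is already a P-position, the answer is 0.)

Stack A, S = {1, 2, 3, 4}:
n :  0  1  2  3  4  5  6  7  8  9 10 11 12 13 14 15 16 17 18 19 20 21 22 23 24 25
G :  0  1  2  3  4  0  1  2  3  4  0  1  2  3  4  0  1  2  3  4  0  1  2  3  4  0
G_A(25) = 0.
Stack B, S = {3, 5, 6}:
G(0) = 0
G(1) = mex{} = 0
G(2) = mex{} = 0
G(3) = mex{0} = 1
G(4) = mex{0} = 1
G(5) = mex{0,0} = 1
G(6) = mex{1,0,0} = 2
G(7) = mex{1,0,0} = 2
G(8) = mex{1,1,0} = 2
G(9) = mex{2,1,1} = 0
G_B(9) = 0.
Combined Grundy value = 0 ⊕ 0 = 0.
A winning move leaves total XOR = 0, i.e. changes one component's Grundy value g to g ⊕ X where X is the current total.
Stack A: target g' = 0⊕0 = 0, but every legal move changes the Grundy value (mex property), so 0 moves.
Stack B: target g' = 0⊕0 = 0, but every legal move changes the Grundy value (mex property), so 0 moves.

0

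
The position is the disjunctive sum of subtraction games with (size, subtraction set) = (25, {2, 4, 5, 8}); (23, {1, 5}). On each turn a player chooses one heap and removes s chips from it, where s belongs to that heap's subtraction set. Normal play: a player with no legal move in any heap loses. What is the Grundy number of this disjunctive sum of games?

1

Heap A, S = {2, 4, 5, 8}:
G(0) = 0
G(1) = mex{} = 0
G(2) = mex{0} = 1
G(3) = mex{0} = 1
G(4) = mex{1,0} = 2
G(5) = mex{1,0,0} = 2
G(6) = mex{2,1,0} = 3
G(7) = mex{2,1,1} = 0
G(8) = mex{3,2,1,0} = 4
G(9) = mex{0,2,2,0} = 1
G(10) = mex{4,3,2,1} = 0
G(11) = mex{1,0,3,1} = 2
G(12) = mex{0,4,0,2} = 1
G(13) = mex{2,1,4,2} = 0
G(14) = mex{1,0,1,3} = 2
G(15) = mex{0,2,0,0} = 1
G(16) = mex{2,1,2,4} = 0
G(17) = mex{1,0,1,1} = 2
G(18) = mex{0,2,0,0} = 1
G(19) = mex{2,1,2,2} = 0
G(20) = mex{1,0,1,1} = 2
G(21) = mex{0,2,0,0} = 1
G(22) = mex{2,1,2,2} = 0
G(23) = mex{1,0,1,1} = 2
G(24) = mex{0,2,0,0} = 1
G(25) = mex{2,1,2,2} = 0
G_A(25) = 0.
Heap B, S = {1, 5}:
G(0) = 0
G(1) = mex{0} = 1
G(2) = mex{1} = 0
G(3) = mex{0} = 1
G(4) = mex{1} = 0
G(5) = mex{0,0} = 1
G(6) = mex{1,1} = 0
G(7) = mex{0,0} = 1
G(8) = mex{1,1} = 0
G(9) = mex{0,0} = 1
G(10) = mex{1,1} = 0
G(11) = mex{0,0} = 1
G(12) = mex{1,1} = 0
G(13) = mex{0,0} = 1
G(14) = mex{1,1} = 0
G(15) = mex{0,0} = 1
G(16) = mex{1,1} = 0
G(17) = mex{0,0} = 1
G(18) = mex{1,1} = 0
G(19) = mex{0,0} = 1
G(20) = mex{1,1} = 0
G(21) = mex{0,0} = 1
G(22) = mex{1,1} = 0
G(23) = mex{0,0} = 1
G_B(23) = 1.
Combined Grundy value = 0 ⊕ 1 = 1.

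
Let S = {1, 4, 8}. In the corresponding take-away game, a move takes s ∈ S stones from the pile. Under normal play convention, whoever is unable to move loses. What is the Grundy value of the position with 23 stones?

n :  0  1  2  3  4  5  6  7  8  9 10 11 12 13 14 15 16 17 18 19 20 21 22 23
G :  0  1  0  1  2  0  1  0  1  2  3  2  0  1  0  1  2  0  1  0  1  2  3  2

2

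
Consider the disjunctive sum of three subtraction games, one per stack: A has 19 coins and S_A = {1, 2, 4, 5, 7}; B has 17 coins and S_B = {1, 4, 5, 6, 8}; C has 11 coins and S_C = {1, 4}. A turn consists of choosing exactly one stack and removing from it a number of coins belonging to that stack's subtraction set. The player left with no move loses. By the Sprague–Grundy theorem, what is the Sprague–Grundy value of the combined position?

Stack A, S = {1, 2, 4, 5, 7}:
n :  0  1  2  3  4  5  6  7  8  9 10 11 12 13 14 15 16 17 18 19
G :  0  1  2  0  1  2  0  1  2  0  1  2  0  1  2  0  1  2  0  1
G_A(19) = 1.
Stack B, S = {1, 4, 5, 6, 8}:
G(0) = 0
G(1) = mex{0} = 1
G(2) = mex{1} = 0
G(3) = mex{0} = 1
G(4) = mex{1,0} = 2
G(5) = mex{2,1,0} = 3
G(6) = mex{3,0,1,0} = 2
G(7) = mex{2,1,0,1} = 3
G(8) = mex{3,2,1,0,0} = 4
G(9) = mex{4,3,2,1,1} = 0
G(10) = mex{0,2,3,2,0} = 1
G(11) = mex{1,3,2,3,1} = 0
G(12) = mex{0,4,3,2,2} = 1
G(13) = mex{1,0,4,3,3} = 2
G(14) = mex{2,1,0,4,2} = 3
G(15) = mex{3,0,1,0,3} = 2
G(16) = mex{2,1,0,1,4} = 3
G(17) = mex{3,2,1,0,0} = 4
G_B(17) = 4.
Stack C, S = {1, 4}:
G(0) = 0
G(1) = mex{0} = 1
G(2) = mex{1} = 0
G(3) = mex{0} = 1
G(4) = mex{1,0} = 2
G(5) = mex{2,1} = 0
G(6) = mex{0,0} = 1
G(7) = mex{1,1} = 0
G(8) = mex{0,2} = 1
G(9) = mex{1,0} = 2
G(10) = mex{2,1} = 0
G(11) = mex{0,0} = 1
G_C(11) = 1.
Combined Grundy value = 1 ⊕ 4 ⊕ 1 = 4.

4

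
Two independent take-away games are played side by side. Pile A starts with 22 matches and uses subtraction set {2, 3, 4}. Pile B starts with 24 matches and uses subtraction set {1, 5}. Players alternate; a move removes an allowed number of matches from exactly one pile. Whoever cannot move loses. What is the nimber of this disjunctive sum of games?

2

Pile A, S = {2, 3, 4}:
n :  0  1  2  3  4  5  6  7  8  9 10 11 12 13 14 15 16 17 18 19 20 21 22
G :  0  0  1  1  2  2  0  0  1  1  2  2  0  0  1  1  2  2  0  0  1  1  2
G_A(22) = 2.
Pile B, S = {1, 5}:
n :  0  1  2  3  4  5  6  7  8  9 10 11 12 13 14 15 16 17 18 19 20 21 22 23 24
G :  0  1  0  1  0  1  0  1  0  1  0  1  0  1  0  1  0  1  0  1  0  1  0  1  0
G_B(24) = 0.
Combined Grundy value = 2 ⊕ 0 = 2.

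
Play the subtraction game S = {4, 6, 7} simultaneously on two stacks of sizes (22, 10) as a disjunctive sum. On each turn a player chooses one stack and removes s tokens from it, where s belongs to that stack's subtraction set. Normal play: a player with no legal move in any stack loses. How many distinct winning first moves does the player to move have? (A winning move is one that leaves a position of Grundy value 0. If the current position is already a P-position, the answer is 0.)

1

All stacks use S = {4, 6, 7}:
G(0) = 0
G(1) = mex{} = 0
G(2) = mex{} = 0
G(3) = mex{} = 0
G(4) = mex{0} = 1
G(5) = mex{0} = 1
G(6) = mex{0,0} = 1
G(7) = mex{0,0,0} = 1
G(8) = mex{1,0,0} = 2
G(9) = mex{1,0,0} = 2
G(10) = mex{1,1,0} = 2
G(11) = mex{1,1,1} = 0
G(12) = mex{2,1,1} = 0
G(13) = mex{2,1,1} = 0
G(14) = mex{2,2,1} = 0
G(15) = mex{0,2,2} = 1
G(16) = mex{0,2,2} = 1
G(17) = mex{0,0,2} = 1
G(18) = mex{0,0,0} = 1
G(19) = mex{1,0,0} = 2
G(20) = mex{1,0,0} = 2
G(21) = mex{1,1,0} = 2
G(22) = mex{1,1,1} = 0
Stack A: G(22) = 0.
Stack B: G(10) = 2.
Combined Grundy value = 0 ⊕ 2 = 2.
A winning move leaves total XOR = 0, i.e. changes one component's Grundy value g to g ⊕ X where X is the current total.
Stack A: need g' = 0⊕2 = 2. Options: 22−4→G=1, 22−6→G=1, 22−7→G=1. Hits: 0.
Stack B: need g' = 2⊕2 = 0. Options: 10−4→G=1, 10−6→G=1, 10−7→G=0. Hits: 1.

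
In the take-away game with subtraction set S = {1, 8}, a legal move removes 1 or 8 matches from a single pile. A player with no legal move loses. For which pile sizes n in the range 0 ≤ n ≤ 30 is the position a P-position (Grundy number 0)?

0, 2, 4, 6, 9, 11, 13, 15, 18, 20, 22, 24, 27, 29

n :  0  1  2  3  4  5  6  7  8  9 10 11 12 13 14 15 16 17 18 19 20 21 22 23 24 25 26 27 28 29 30
G :  0  1  0  1  0  1  0  1  2  0  1  0  1  0  1  0  1  2  0  1  0  1  0  1  0  1  2  0  1  0  1
P-positions are exactly the n with G(n) = 0.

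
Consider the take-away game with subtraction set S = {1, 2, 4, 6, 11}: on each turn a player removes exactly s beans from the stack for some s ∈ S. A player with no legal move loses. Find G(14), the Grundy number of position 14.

1

G(0) = 0
G(1) = mex{0} = 1
G(2) = mex{1,0} = 2
G(3) = mex{2,1} = 0
G(4) = mex{0,2,0} = 1
G(5) = mex{1,0,1} = 2
G(6) = mex{2,1,2,0} = 3
G(7) = mex{3,2,0,1} = 4
G(8) = mex{4,3,1,2} = 0
G(9) = mex{0,4,2,0} = 1
G(10) = mex{1,0,3,1} = 2
G(11) = mex{2,1,4,2,0} = 3
G(12) = mex{3,2,0,3,1} = 4
G(13) = mex{4,3,1,4,2} = 0
G(14) = mex{0,4,2,0,0} = 1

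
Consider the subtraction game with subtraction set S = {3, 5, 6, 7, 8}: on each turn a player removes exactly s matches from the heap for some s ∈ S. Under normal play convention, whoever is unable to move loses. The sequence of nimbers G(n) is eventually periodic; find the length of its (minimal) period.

11

n :  0  1  2  3  4  5  6  7  8  9 10 11 12 13 14 15 16 17 18 19 20 21 22 23
G :  0  0  0  1  1  1  2  2  2  3  3  0  0  0  1  1  1  2  2  2  3  3  0  0
G(n+11) = G(n) holds for n = 0,…,7 (a full window of length max(S) = 8), so the sequence is purely periodic with period 11.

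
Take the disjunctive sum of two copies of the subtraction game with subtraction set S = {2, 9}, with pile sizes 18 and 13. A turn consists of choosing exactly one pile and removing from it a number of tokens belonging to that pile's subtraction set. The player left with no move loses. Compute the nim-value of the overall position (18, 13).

0

All piles use S = {2, 9}:
n :  0  1  2  3  4  5  6  7  8  9 10 11 12 13 14 15 16 17 18
G :  0  0  1  1  0  0  1  1  0  2  1  0  0  1  1  0  0  1  1
Pile A: G(18) = 1.
Pile B: G(13) = 1.
Combined Grundy value = 1 ⊕ 1 = 0.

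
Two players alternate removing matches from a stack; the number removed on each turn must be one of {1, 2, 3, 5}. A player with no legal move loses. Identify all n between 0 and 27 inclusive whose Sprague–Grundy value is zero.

n :  0  1  2  3  4  5  6  7  8  9 10 11 12 13 14 15 16 17 18 19 20 21 22 23 24 25 26 27
G :  0  1  2  3  0  1  2  3  0  1  2  3  0  1  2  3  0  1  2  3  0  1  2  3  0  1  2  3
P-positions are exactly the n with G(n) = 0.

0, 4, 8, 12, 16, 20, 24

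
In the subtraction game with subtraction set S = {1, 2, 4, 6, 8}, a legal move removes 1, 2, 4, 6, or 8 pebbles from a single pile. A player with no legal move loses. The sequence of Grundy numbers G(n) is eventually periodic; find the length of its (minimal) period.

n :  0  1  2  3  4  5  6  7  8  9 10 11 12 13 14 15 16 17 18 19 20 21
G :  0  1  2  0  1  2  3  4  5  3  0  1  2  0  1  2  3  4  5  3  0  1
G(n+10) = G(n) holds for n = 0,…,7 (a full window of length max(S) = 8), so the sequence is purely periodic with period 10.

10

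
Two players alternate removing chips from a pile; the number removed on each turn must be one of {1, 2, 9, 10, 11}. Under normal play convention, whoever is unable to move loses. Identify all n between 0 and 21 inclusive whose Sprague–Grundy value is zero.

0, 3, 6, 18, 21

n :  0  1  2  3  4  5  6  7  8  9 10 11 12 13 14 15 16 17 18 19 20 21
G :  0  1  2  0  1  2  0  1  2  3  4  5  3  4  5  3  4  5  0  1  2  0
P-positions are exactly the n with G(n) = 0.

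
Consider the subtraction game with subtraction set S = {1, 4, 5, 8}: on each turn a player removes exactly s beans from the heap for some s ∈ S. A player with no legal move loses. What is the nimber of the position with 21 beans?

G(0) = 0
G(1) = mex{0} = 1
G(2) = mex{1} = 0
G(3) = mex{0} = 1
G(4) = mex{1,0} = 2
G(5) = mex{2,1,0} = 3
G(6) = mex{3,0,1} = 2
G(7) = mex{2,1,0} = 3
G(8) = mex{3,2,1,0} = 4
G(9) = mex{4,3,2,1} = 0
G(10) = mex{0,2,3,0} = 1
G(11) = mex{1,3,2,1} = 0
G(12) = mex{0,4,3,2} = 1
G(13) = mex{1,0,4,3} = 2
G(14) = mex{2,1,0,2} = 3
G(15) = mex{3,0,1,3} = 2
G(16) = mex{2,1,0,4} = 3
G(17) = mex{3,2,1,0} = 4
G(18) = mex{4,3,2,1} = 0
G(19) = mex{0,2,3,0} = 1
G(20) = mex{1,3,2,1} = 0
G(21) = mex{0,4,3,2} = 1

1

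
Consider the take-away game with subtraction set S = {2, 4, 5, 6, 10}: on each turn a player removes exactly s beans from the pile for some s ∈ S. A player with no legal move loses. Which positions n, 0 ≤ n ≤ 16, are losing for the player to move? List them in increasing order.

n :  0  1  2  3  4  5  6  7  8  9 10 11 12 13 14 15 16
G :  0  0  1  1  2  2  3  3  0  0  1  1  2  2  3  3  0
P-positions are exactly the n with G(n) = 0.

0, 1, 8, 9, 16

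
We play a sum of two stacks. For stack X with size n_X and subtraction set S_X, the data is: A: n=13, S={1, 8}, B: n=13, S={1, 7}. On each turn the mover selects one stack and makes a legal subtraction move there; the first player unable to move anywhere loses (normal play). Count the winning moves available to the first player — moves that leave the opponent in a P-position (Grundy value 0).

4

Stack A, S = {1, 8}:
G(0) = 0
G(1) = mex{0} = 1
G(2) = mex{1} = 0
G(3) = mex{0} = 1
G(4) = mex{1} = 0
G(5) = mex{0} = 1
G(6) = mex{1} = 0
G(7) = mex{0} = 1
G(8) = mex{1,0} = 2
G(9) = mex{2,1} = 0
G(10) = mex{0,0} = 1
G(11) = mex{1,1} = 0
G(12) = mex{0,0} = 1
G(13) = mex{1,1} = 0
G_A(13) = 0.
Stack B, S = {1, 7}:
n :  0  1  2  3  4  5  6  7  8  9 10 11 12 13
G :  0  1  0  1  0  1  0  1  0  1  0  1  0  1
G_B(13) = 1.
Combined Grundy value = 0 ⊕ 1 = 1.
A winning move leaves total XOR = 0, i.e. changes one component's Grundy value g to g ⊕ X where X is the current total.
Stack A: need g' = 0⊕1 = 1. Options: 13−1→G=1, 13−8→G=1. Hits: 2.
Stack B: need g' = 1⊕1 = 0. Options: 13−1→G=0, 13−7→G=0. Hits: 2.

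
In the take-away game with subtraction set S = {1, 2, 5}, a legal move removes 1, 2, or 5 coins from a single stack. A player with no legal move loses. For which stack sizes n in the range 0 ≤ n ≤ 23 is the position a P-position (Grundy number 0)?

0, 3, 6, 9, 12, 15, 18, 21

G(0) = 0
G(1) = mex{0} = 1
G(2) = mex{1,0} = 2
G(3) = mex{2,1} = 0
G(4) = mex{0,2} = 1
G(5) = mex{1,0,0} = 2
G(6) = mex{2,1,1} = 0
G(7) = mex{0,2,2} = 1
G(8) = mex{1,0,0} = 2
G(9) = mex{2,1,1} = 0
G(10) = mex{0,2,2} = 1
G(11) = mex{1,0,0} = 2
G(12) = mex{2,1,1} = 0
G(13) = mex{0,2,2} = 1
G(14) = mex{1,0,0} = 2
G(15) = mex{2,1,1} = 0
G(16) = mex{0,2,2} = 1
G(17) = mex{1,0,0} = 2
G(18) = mex{2,1,1} = 0
G(19) = mex{0,2,2} = 1
G(20) = mex{1,0,0} = 2
G(21) = mex{2,1,1} = 0
G(22) = mex{0,2,2} = 1
G(23) = mex{1,0,0} = 2
P-positions are exactly the n with G(n) = 0.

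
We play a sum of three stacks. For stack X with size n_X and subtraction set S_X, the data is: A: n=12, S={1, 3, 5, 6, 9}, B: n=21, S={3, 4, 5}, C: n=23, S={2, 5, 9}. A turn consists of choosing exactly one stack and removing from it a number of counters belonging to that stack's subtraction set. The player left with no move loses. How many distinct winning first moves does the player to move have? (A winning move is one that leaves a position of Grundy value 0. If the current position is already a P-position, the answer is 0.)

0

Stack A, S = {1, 3, 5, 6, 9}:
G(0) = 0
G(1) = mex{0} = 1
G(2) = mex{1} = 0
G(3) = mex{0,0} = 1
G(4) = mex{1,1} = 0
G(5) = mex{0,0,0} = 1
G(6) = mex{1,1,1,0} = 2
G(7) = mex{2,0,0,1} = 3
G(8) = mex{3,1,1,0} = 2
G(9) = mex{2,2,0,1,0} = 3
G(10) = mex{3,3,1,0,1} = 2
G(11) = mex{2,2,2,1,0} = 3
G(12) = mex{3,3,3,2,1} = 0
G_A(12) = 0.
Stack B, S = {3, 4, 5}:
n :  0  1  2  3  4  5  6  7  8  9 10 11 12 13 14 15 16 17 18 19 20 21
G :  0  0  0  1  1  1  2  2  0  0  0  1  1  1  2  2  0  0  0  1  1  1
G_B(21) = 1.
Stack C, S = {2, 5, 9}:
G(0) = 0
G(1) = mex{} = 0
G(2) = mex{0} = 1
G(3) = mex{0} = 1
G(4) = mex{1} = 0
G(5) = mex{1,0} = 2
G(6) = mex{0,0} = 1
G(7) = mex{2,1} = 0
G(8) = mex{1,1} = 0
G(9) = mex{0,0,0} = 1
G(10) = mex{0,2,0} = 1
G(11) = mex{1,1,1} = 0
G(12) = mex{1,0,1} = 2
G(13) = mex{0,0,0} = 1
G(14) = mex{2,1,2} = 0
G(15) = mex{1,1,1} = 0
G(16) = mex{0,0,0} = 1
G(17) = mex{0,2,0} = 1
G(18) = mex{1,1,1} = 0
G(19) = mex{1,0,1} = 2
G(20) = mex{0,0,0} = 1
G(21) = mex{2,1,2} = 0
G(22) = mex{1,1,1} = 0
G(23) = mex{0,0,0} = 1
G_C(23) = 1.
Combined Grundy value = 0 ⊕ 1 ⊕ 1 = 0.
A winning move leaves total XOR = 0, i.e. changes one component's Grundy value g to g ⊕ X where X is the current total.
Stack A: target g' = 0⊕0 = 0, but every legal move changes the Grundy value (mex property), so 0 moves.
Stack B: target g' = 1⊕0 = 1, but every legal move changes the Grundy value (mex property), so 0 moves.
Stack C: target g' = 1⊕0 = 1, but every legal move changes the Grundy value (mex property), so 0 moves.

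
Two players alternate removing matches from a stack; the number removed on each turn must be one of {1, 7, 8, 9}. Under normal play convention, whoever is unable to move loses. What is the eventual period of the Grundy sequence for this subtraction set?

G(0) = 0
G(1) = mex{0} = 1
G(2) = mex{1} = 0
G(3) = mex{0} = 1
G(4) = mex{1} = 0
G(5) = mex{0} = 1
G(6) = mex{1} = 0
G(7) = mex{0,0} = 1
G(8) = mex{1,1,0} = 2
G(9) = mex{2,0,1,0} = 3
G(10) = mex{3,1,0,1} = 2
G(11) = mex{2,0,1,0} = 3
G(12) = mex{3,1,0,1} = 2
G(13) = mex{2,0,1,0} = 3
G(14) = mex{3,1,0,1} = 2
G(15) = mex{2,2,1,0} = 3
G(16) = mex{3,3,2,1} = 0
G(17) = mex{0,2,3,2} = 1
G(18) = mex{1,3,2,3} = 0
G(19) = mex{0,2,3,2} = 1
G(20) = mex{1,3,2,3} = 0
G(21) = mex{0,2,3,2} = 1
G(22) = mex{1,3,2,3} = 0
G(23) = mex{0,0,3,2} = 1
G(24) = mex{1,1,0,3} = 2
G(25) = mex{2,0,1,0} = 3
G(26) = mex{3,1,0,1} = 2
G(27) = mex{2,0,1,0} = 3
G(28) = mex{3,1,0,1} = 2
G(29) = mex{2,0,1,0} = 3
G(30) = mex{3,1,0,1} = 2
G(31) = mex{2,2,1,0} = 3
G(32) = mex{3,3,2,1} = 0
G(33) = mex{0,2,3,2} = 1
G(n+16) = G(n) holds for n = 0,…,8 (a full window of length max(S) = 9), so the sequence is purely periodic with period 16.

16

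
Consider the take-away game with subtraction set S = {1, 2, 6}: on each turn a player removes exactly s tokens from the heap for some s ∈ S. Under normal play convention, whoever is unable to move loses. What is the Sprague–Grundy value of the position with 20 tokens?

3

G(0) = 0
G(1) = mex{0} = 1
G(2) = mex{1,0} = 2
G(3) = mex{2,1} = 0
G(4) = mex{0,2} = 1
G(5) = mex{1,0} = 2
G(6) = mex{2,1,0} = 3
G(7) = mex{3,2,1} = 0
G(8) = mex{0,3,2} = 1
G(9) = mex{1,0,0} = 2
G(10) = mex{2,1,1} = 0
G(11) = mex{0,2,2} = 1
G(12) = mex{1,0,3} = 2
G(13) = mex{2,1,0} = 3
G(14) = mex{3,2,1} = 0
G(15) = mex{0,3,2} = 1
G(16) = mex{1,0,0} = 2
G(17) = mex{2,1,1} = 0
G(18) = mex{0,2,2} = 1
G(19) = mex{1,0,3} = 2
G(20) = mex{2,1,0} = 3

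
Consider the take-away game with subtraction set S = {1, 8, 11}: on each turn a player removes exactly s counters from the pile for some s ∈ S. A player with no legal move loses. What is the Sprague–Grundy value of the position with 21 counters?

0

G(0) = 0
G(1) = mex{0} = 1
G(2) = mex{1} = 0
G(3) = mex{0} = 1
G(4) = mex{1} = 0
G(5) = mex{0} = 1
G(6) = mex{1} = 0
G(7) = mex{0} = 1
G(8) = mex{1,0} = 2
G(9) = mex{2,1} = 0
G(10) = mex{0,0} = 1
G(11) = mex{1,1,0} = 2
G(12) = mex{2,0,1} = 3
G(13) = mex{3,1,0} = 2
G(14) = mex{2,0,1} = 3
G(15) = mex{3,1,0} = 2
G(16) = mex{2,2,1} = 0
G(17) = mex{0,0,0} = 1
G(18) = mex{1,1,1} = 0
G(19) = mex{0,2,2} = 1
G(20) = mex{1,3,0} = 2
G(21) = mex{2,2,1} = 0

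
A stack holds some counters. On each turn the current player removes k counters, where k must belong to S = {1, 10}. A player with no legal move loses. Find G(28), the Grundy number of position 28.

0

n :  0  1  2  3  4  5  6  7  8  9 10 11 12 13 14 15 16 17 18 19 20 21 22 23 24 25 26 27 28
G :  0  1  0  1  0  1  0  1  0  1  2  0  1  0  1  0  1  0  1  0  1  2  0  1  0  1  0  1  0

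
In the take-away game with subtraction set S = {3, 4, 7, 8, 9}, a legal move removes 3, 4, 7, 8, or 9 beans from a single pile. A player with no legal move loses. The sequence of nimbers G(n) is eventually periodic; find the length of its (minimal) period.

G(0) = 0
G(1) = mex{} = 0
G(2) = mex{} = 0
G(3) = mex{0} = 1
G(4) = mex{0,0} = 1
G(5) = mex{0,0} = 1
G(6) = mex{1,0} = 2
G(7) = mex{1,1,0} = 2
G(8) = mex{1,1,0,0} = 2
G(9) = mex{2,1,0,0,0} = 3
G(10) = mex{2,2,1,0,0} = 3
G(11) = mex{2,2,1,1,0} = 3
G(12) = mex{3,2,1,1,1} = 0
G(13) = mex{3,3,2,1,1} = 0
G(14) = mex{3,3,2,2,1} = 0
G(15) = mex{0,3,2,2,2} = 1
G(16) = mex{0,0,3,2,2} = 1
G(17) = mex{0,0,3,3,2} = 1
G(18) = mex{1,0,3,3,3} = 2
G(19) = mex{1,1,0,3,3} = 2
G(20) = mex{1,1,0,0,3} = 2
G(21) = mex{2,1,0,0,0} = 3
G(22) = mex{2,2,1,0,0} = 3
G(23) = mex{2,2,1,1,0} = 3
G(24) = mex{3,2,1,1,1} = 0
G(25) = mex{3,3,2,1,1} = 0
G(n+12) = G(n) holds for n = 0,…,8 (a full window of length max(S) = 9), so the sequence is purely periodic with period 12.

12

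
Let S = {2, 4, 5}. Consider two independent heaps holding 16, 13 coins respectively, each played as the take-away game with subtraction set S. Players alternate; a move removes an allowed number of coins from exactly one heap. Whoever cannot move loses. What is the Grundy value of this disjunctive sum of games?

All heaps use S = {2, 4, 5}:
n :  0  1  2  3  4  5  6  7  8  9 10 11 12 13 14 15 16
G :  0  0  1  1  2  2  3  0  0  1  1  2  2  3  0  0  1
Heap A: G(16) = 1.
Heap B: G(13) = 3.
Combined Grundy value = 1 ⊕ 3 = 2.

2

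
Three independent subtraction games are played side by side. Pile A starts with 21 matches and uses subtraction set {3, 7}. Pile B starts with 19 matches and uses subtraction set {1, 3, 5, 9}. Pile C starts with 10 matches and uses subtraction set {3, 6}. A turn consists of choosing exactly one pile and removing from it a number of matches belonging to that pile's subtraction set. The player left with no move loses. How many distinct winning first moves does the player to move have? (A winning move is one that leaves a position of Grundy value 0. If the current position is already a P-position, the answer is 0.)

6

Pile A, S = {3, 7}:
G(0) = 0
G(1) = mex{} = 0
G(2) = mex{} = 0
G(3) = mex{0} = 1
G(4) = mex{0} = 1
G(5) = mex{0} = 1
G(6) = mex{1} = 0
G(7) = mex{1,0} = 2
G(8) = mex{1,0} = 2
G(9) = mex{0,0} = 1
G(10) = mex{2,1} = 0
G(11) = mex{2,1} = 0
G(12) = mex{1,1} = 0
G(13) = mex{0,0} = 1
G(14) = mex{0,2} = 1
G(15) = mex{0,2} = 1
G(16) = mex{1,1} = 0
G(17) = mex{1,0} = 2
G(18) = mex{1,0} = 2
G(19) = mex{0,0} = 1
G(20) = mex{2,1} = 0
G(21) = mex{2,1} = 0
G_A(21) = 0.
Pile B, S = {1, 3, 5, 9}:
G(0) = 0
G(1) = mex{0} = 1
G(2) = mex{1} = 0
G(3) = mex{0,0} = 1
G(4) = mex{1,1} = 0
G(5) = mex{0,0,0} = 1
G(6) = mex{1,1,1} = 0
G(7) = mex{0,0,0} = 1
G(8) = mex{1,1,1} = 0
G(9) = mex{0,0,0,0} = 1
G(10) = mex{1,1,1,1} = 0
G(11) = mex{0,0,0,0} = 1
G(12) = mex{1,1,1,1} = 0
G(13) = mex{0,0,0,0} = 1
G(14) = mex{1,1,1,1} = 0
G(15) = mex{0,0,0,0} = 1
G(16) = mex{1,1,1,1} = 0
G(17) = mex{0,0,0,0} = 1
G(18) = mex{1,1,1,1} = 0
G(19) = mex{0,0,0,0} = 1
G_B(19) = 1.
Pile C, S = {3, 6}:
G(0) = 0
G(1) = mex{} = 0
G(2) = mex{} = 0
G(3) = mex{0} = 1
G(4) = mex{0} = 1
G(5) = mex{0} = 1
G(6) = mex{1,0} = 2
G(7) = mex{1,0} = 2
G(8) = mex{1,0} = 2
G(9) = mex{2,1} = 0
G(10) = mex{2,1} = 0
G_C(10) = 0.
Combined Grundy value = 0 ⊕ 1 ⊕ 0 = 1.
A winning move leaves total XOR = 0, i.e. changes one component's Grundy value g to g ⊕ X where X is the current total.
Pile A: need g' = 0⊕1 = 1. Options: 21−3→G=2, 21−7→G=1. Hits: 1.
Pile B: need g' = 1⊕1 = 0. Options: 19−1→G=0, 19−3→G=0, 19−5→G=0, 19−9→G=0. Hits: 4.
Pile C: need g' = 0⊕1 = 1. Options: 10−3→G=2, 10−6→G=1. Hits: 1.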